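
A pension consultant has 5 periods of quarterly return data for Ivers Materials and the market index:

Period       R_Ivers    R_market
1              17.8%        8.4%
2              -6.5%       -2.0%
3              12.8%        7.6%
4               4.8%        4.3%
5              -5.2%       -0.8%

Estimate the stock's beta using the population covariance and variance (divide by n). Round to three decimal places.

2.236

Mean R_i = (17.8 − 6.5 + 12.8 + 4.8 − 5.2) / 5 = 4.7400%
Mean R_m = (8.4 − 2.0 + 7.6 + 4.3 − 0.8) / 5 = 3.5000%
Σ(R_i − R̄_i)(R_m − R̄_m) = 201.6500  ⇒  Cov = 201.6500 / 5 = 40.3300
Σ(R_m − R̄_m)² = 90.2000  ⇒  Var(R_m) = 90.2000 / 5 = 18.0400
β = Cov / Var(R_m) = 40.3300 / 18.0400 = 2.2356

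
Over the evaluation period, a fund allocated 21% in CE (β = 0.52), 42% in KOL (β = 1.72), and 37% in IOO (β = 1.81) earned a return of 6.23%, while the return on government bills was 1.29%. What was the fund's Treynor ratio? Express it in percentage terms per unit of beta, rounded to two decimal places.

3.29%

β_P = 0.21×0.52 + 0.42×1.72 + 0.37×1.81 = 1.5013
Treynor = (R_P − R_f) / β_P = (6.23% − 1.29%) / 1.5013 = 4.94% / 1.5013 = 3.29%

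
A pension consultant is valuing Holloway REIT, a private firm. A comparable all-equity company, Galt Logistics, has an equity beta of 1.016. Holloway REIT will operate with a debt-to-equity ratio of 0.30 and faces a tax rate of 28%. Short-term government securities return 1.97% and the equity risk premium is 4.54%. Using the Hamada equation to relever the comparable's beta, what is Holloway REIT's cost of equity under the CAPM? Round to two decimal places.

7.58%

β_L = β_U × [1 + (1 − t)(D/E)] = 1.016 × [1 + (1 − 0.28) × 0.30]
    = 1.016 × [1 + 0.72 × 0.30] = 1.016 × 1.2160 = 1.2355
E(R) = R_f + β_L × MRP = 1.97% + 1.2355 × 4.54% = 7.58%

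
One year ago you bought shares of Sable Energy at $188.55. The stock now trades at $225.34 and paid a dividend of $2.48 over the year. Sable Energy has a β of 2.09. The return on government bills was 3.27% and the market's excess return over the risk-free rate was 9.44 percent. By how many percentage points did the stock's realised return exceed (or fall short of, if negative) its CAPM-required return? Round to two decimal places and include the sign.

Realised HPR = (P1 + D1 − P0) / P0 = (225.34 + 2.48 − 188.55) / 188.55 = 39.27 / 188.55 = 20.8274%
CAPM required = R_f + β·MRP = 3.27% + 2.09 × 9.44% = 22.9996%
α = realised − required = 20.8274% − 22.9996% = -2.17%

-2.17%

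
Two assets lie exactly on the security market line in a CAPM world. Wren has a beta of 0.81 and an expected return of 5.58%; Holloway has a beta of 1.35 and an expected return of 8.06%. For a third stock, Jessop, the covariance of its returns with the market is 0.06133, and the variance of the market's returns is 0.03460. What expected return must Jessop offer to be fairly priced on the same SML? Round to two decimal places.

MRP = (8.06% − 5.58%) / (1.35 − 0.81) = 4.5926%
R_f = 5.58% − 0.81 × 4.5926% = 1.8600%
β_Jessop = Cov / Var(R_m) = 0.06133 / 0.03460 = 1.7725
E(R_Jessop) = R_f + β × MRP = 1.8600% + 1.7725 × 4.5926% = 10.00%

10.00%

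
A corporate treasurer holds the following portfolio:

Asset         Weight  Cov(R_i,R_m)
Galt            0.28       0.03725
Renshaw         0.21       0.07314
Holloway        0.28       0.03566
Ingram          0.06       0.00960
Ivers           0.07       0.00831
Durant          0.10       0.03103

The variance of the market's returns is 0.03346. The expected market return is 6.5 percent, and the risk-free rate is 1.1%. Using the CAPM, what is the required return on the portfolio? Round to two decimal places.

β_Galt = 0.03725 / 0.03346 = 1.1133
β_Renshaw = 0.07314 / 0.03346 = 2.1859
β_Holloway = 0.03566 / 0.03346 = 1.0658
β_Ingram = 0.00960 / 0.03346 = 0.2869
β_Ivers = 0.00831 / 0.03346 = 0.2484
β_Durant = 0.03103 / 0.03346 = 0.9274
β_P = Σ w_i β_i = 0.28×1.1133 + 0.21×2.1859 + 0.28×1.0658 + 0.06×0.2869 + 0.07×0.2484 + 0.10×0.9274 = 1.1965
MRP = 6.5% − 1.1% = 5.40%
E(R_P) = R_f + β_P × MRP = 1.1% + 1.1965 × 5.4% = 7.56%

7.56%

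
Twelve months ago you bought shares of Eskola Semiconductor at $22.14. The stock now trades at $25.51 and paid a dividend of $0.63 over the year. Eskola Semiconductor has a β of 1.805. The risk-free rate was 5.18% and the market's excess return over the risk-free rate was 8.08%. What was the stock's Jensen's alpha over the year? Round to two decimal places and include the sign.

Realised HPR = (P1 + D1 − P0) / P0 = (25.51 + 0.63 − 22.14) / 22.14 = 4.00 / 22.14 = 18.0668%
CAPM required = R_f + β·MRP = 5.18% + 1.805 × 8.08% = 19.76440%
α = realised − required = 18.0668% − 19.76440% = -1.70%

-1.70%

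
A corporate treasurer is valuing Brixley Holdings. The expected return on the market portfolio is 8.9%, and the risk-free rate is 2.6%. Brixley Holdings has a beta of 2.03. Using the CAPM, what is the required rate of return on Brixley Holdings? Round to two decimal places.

Market risk premium = E(R_m) − R_f = 8.9% − 2.6% = 6.30%
E(R) = R_f + β × MRP = 2.6% + 2.03 × 6.3% = 15.39%

15.39%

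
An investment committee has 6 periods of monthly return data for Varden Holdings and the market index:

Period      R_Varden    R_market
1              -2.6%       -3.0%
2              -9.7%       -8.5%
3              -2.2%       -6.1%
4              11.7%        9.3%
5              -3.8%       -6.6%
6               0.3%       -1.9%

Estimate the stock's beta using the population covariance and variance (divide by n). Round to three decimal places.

Mean R_i = (-2.6 − 9.7 − 2.2 + 11.7 − 3.8 + 0.3) / 6 = -1.0500%
Mean R_m = (-3.0 − 8.5 − 6.1 + 9.3 − 6.6 − 1.9) / 6 = -2.8000%
Σ(R_i − R̄_i)(R_m − R̄_m) = 219.3500  ⇒  Cov = 219.3500 / 6 = 36.5583
Σ(R_m − R̄_m)² = 205.0800  ⇒  Var(R_m) = 205.0800 / 6 = 34.1800
β = Cov / Var(R_m) = 36.5583 / 34.1800 = 1.0696

1.070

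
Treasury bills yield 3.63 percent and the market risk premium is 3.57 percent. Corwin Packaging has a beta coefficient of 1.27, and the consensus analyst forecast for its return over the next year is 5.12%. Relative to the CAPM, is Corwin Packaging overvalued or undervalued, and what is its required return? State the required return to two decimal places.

Overvalued; required return 8.16%

Required return = R_f + β·MRP = 3.63% + 1.27 × 3.57% = 8.16%
Forecast 5.12% < required 8.16% → the stock plots below the SML → overvalued.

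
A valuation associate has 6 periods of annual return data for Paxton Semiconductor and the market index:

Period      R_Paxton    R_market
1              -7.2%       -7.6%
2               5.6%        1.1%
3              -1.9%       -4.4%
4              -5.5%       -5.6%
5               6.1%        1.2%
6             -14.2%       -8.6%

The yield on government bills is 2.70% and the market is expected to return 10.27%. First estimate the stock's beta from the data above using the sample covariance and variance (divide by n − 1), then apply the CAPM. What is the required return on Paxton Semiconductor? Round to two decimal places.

16.29%

Mean R_i = (-7.2 + 5.6 − 1.9 − 5.5 + 6.1 − 14.2) / 6 = -2.8500%
Mean R_m = (-7.6 + 1.1 − 4.4 − 5.6 + 1.2 − 8.6) / 6 = -3.9833%
Σ(R_i − R̄_i)(R_m − R̄_m) = 161.3650  ⇒  Cov = 161.3650 / 5 = 32.2730
Σ(R_m − R̄_m)² = 89.8883  ⇒  Var(R_m) = 89.8883 / 5 = 17.9777
β = Cov / Var(R_m) = 32.2730 / 17.9777 = 1.7952
MRP = 10.27% − 2.70% = 7.57%
E(R) = R_f + β × MRP = 2.70% + 1.7952 × 7.57% = 16.29%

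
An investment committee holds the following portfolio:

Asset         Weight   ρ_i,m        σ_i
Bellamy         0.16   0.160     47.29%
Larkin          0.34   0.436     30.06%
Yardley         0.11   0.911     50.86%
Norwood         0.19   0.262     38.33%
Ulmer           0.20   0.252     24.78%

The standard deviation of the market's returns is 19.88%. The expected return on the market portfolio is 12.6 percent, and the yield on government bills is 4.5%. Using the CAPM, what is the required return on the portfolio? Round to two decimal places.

10.17%

β_Bellamy = 0.160 × 47.29% / 19.88% = 0.3806
β_Larkin = 0.436 × 30.06% / 19.88% = 0.6593
β_Yardley = 0.911 × 50.86% / 19.88% = 2.3307
β_Norwood = 0.262 × 38.33% / 19.88% = 0.5052
β_Ulmer = 0.252 × 24.78% / 19.88% = 0.3141
β_P = Σ w_i β_i = 0.16×0.3806 + 0.34×0.6593 + 0.11×2.3307 + 0.19×0.5052 + 0.20×0.3141 = 0.7002
MRP = 12.6% − 4.5% = 8.10%
E(R_P) = R_f + β_P × MRP = 4.5% + 0.7002 × 8.1% = 10.17%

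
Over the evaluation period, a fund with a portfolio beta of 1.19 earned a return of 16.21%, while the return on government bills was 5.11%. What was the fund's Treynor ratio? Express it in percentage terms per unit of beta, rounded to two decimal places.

9.33%

Treynor = (R_P − R_f) / β_P = (16.21% − 5.11%) / 1.1900 = 11.10% / 1.1900 = 9.33%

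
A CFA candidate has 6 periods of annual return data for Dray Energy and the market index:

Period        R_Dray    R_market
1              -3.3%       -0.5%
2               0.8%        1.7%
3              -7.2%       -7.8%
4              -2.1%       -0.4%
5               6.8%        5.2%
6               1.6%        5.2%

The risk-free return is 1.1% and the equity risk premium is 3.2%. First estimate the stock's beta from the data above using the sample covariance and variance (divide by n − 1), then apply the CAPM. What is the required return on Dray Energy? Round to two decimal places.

4.01%

Mean R_i = (-3.3 + 0.8 − 7.2 − 2.1 + 6.8 + 1.6) / 6 = -0.5667%
Mean R_m = (-0.5 + 1.7 − 7.8 − 0.4 + 5.2 + 5.2) / 6 = 0.5667%
Σ(R_i − R̄_i)(R_m − R̄_m) = 105.6167  ⇒  Cov = 105.6167 / 5 = 21.1233
Σ(R_m − R̄_m)² = 116.2933  ⇒  Var(R_m) = 116.2933 / 5 = 23.2587
β = Cov / Var(R_m) = 21.1233 / 23.2587 = 0.9082
E(R) = R_f + β × MRP = 1.1% + 0.9082 × 3.2% = 4.01%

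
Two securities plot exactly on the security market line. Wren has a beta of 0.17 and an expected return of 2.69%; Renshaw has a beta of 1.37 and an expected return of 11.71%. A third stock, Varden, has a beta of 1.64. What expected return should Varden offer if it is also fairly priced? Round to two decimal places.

MRP (SML slope) = (11.71% − 2.69%) / (1.37 − 0.17) = 9.02% / 1.20 = 7.5167%
R_f (intercept) = 2.69% − 0.17 × 7.5167% = 1.4122%
E(R_Varden) = R_f + β × MRP = 1.4122% + 1.64 × 7.5167% = 13.74%

13.74%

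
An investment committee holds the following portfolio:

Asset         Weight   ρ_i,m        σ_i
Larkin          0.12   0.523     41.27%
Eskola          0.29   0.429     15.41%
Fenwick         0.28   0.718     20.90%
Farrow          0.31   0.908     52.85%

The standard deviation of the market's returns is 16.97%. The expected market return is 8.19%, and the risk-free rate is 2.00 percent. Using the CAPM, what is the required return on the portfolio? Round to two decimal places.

β_Larkin = 0.523 × 41.27% / 16.97% = 1.2719
β_Eskola = 0.429 × 15.41% / 16.97% = 0.3896
β_Fenwick = 0.718 × 20.90% / 16.97% = 0.8843
β_Farrow = 0.908 × 52.85% / 16.97% = 2.8278
β_P = Σ w_i β_i = 0.12×1.2719 + 0.29×0.3896 + 0.28×0.8843 + 0.31×2.8278 = 1.3898
MRP = 8.19% − 2.00% = 6.19%
E(R_P) = R_f + β_P × MRP = 2.00% + 1.3898 × 6.19% = 10.60%

10.60%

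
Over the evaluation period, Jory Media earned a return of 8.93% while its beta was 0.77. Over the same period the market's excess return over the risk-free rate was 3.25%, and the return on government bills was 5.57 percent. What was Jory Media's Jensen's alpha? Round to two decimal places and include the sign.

CAPM benchmark = R_f + β(R_m − R_f) = 5.57% + 0.77 × 3.25% = 8.0725%
α = actual − benchmark = 8.93% − 8.0725% = +0.86%

+0.86%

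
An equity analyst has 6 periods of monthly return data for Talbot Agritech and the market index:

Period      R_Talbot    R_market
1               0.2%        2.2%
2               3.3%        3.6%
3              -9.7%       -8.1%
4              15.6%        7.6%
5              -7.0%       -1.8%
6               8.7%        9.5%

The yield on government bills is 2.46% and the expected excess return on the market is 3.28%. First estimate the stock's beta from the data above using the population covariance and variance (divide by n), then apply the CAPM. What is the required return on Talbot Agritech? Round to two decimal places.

Mean R_i = (0.2 + 3.3 − 9.7 + 15.6 − 7.0 + 8.7) / 6 = 1.8500%
Mean R_m = (2.2 + 3.6 − 8.1 + 7.6 − 1.8 + 9.5) / 6 = 2.1667%
Σ(R_i − R̄_i)(R_m − R̄_m) = 280.6500  ⇒  Cov = 280.6500 / 6 = 46.7750
Σ(R_m − R̄_m)² = 206.4933  ⇒  Var(R_m) = 206.4933 / 6 = 34.4156
β = Cov / Var(R_m) = 46.7750 / 34.4156 = 1.3591
E(R) = R_f + β × MRP = 2.46% + 1.3591 × 3.28% = 6.92%

6.92%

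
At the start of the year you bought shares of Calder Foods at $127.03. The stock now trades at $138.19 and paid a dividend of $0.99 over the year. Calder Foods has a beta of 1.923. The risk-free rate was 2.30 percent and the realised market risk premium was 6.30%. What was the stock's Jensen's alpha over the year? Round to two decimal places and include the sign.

-4.85%

Realised HPR = (P1 + D1 − P0) / P0 = (138.19 + 0.99 − 127.03) / 127.03 = 12.15 / 127.03 = 9.5647%
CAPM required = R_f + β·MRP = 2.30% + 1.923 × 6.30% = 14.41490%
α = realised − required = 9.5647% − 14.41490% = -4.85%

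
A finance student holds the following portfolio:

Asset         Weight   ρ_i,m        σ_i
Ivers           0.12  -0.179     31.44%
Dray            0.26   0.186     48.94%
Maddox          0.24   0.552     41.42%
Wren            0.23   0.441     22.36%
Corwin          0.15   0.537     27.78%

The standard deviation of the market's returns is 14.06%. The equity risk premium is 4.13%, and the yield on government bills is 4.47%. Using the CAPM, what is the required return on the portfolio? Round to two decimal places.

β_Ivers = -0.179 × 31.44% / 14.06% = -0.4003
β_Dray = 0.186 × 48.94% / 14.06% = 0.6474
β_Maddox = 0.552 × 41.42% / 14.06% = 1.6262
β_Wren = 0.441 × 22.36% / 14.06% = 0.7013
β_Corwin = 0.537 × 27.78% / 14.06% = 1.0610
β_P = Σ w_i β_i = 0.12×-0.4003 + 0.26×0.6474 + 0.24×1.6262 + 0.23×0.7013 + 0.15×1.0610 = 0.8310
E(R_P) = R_f + β_P × MRP = 4.47% + 0.8310 × 4.13% = 7.90%

7.90%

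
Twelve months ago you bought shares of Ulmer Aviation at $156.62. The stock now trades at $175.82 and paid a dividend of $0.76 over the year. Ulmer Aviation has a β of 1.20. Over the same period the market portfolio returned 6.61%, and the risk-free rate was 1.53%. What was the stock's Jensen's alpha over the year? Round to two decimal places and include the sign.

Realised HPR = (P1 + D1 − P0) / P0 = (175.82 + 0.76 − 156.62) / 156.62 = 19.96 / 156.62 = 12.7442%
MRP = 6.61% − 1.53% = 5.08%
CAPM required = R_f + β·MRP = 1.53% + 1.20 × 5.08% = 7.6260%
α = realised − required = 12.7442% − 7.6260% = +5.12%

+5.12%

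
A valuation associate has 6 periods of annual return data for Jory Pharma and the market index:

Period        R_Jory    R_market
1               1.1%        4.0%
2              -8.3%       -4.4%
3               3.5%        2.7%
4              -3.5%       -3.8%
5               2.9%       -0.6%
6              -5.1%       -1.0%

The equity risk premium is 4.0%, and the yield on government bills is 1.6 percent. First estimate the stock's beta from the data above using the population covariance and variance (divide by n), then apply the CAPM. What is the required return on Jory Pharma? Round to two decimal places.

Mean R_i = (1.1 − 8.3 + 3.5 − 3.5 + 2.9 − 5.1) / 6 = -1.5667%
Mean R_m = (4.0 − 4.4 + 2.7 − 3.8 − 0.6 − 1.0) / 6 = -0.5167%
Σ(R_i − R̄_i)(R_m − R̄_m) = 62.1733  ⇒  Cov = 62.1733 / 6 = 10.3622
Σ(R_m − R̄_m)² = 56.8483  ⇒  Var(R_m) = 56.8483 / 6 = 9.4747
β = Cov / Var(R_m) = 10.3622 / 9.4747 = 1.0937
E(R) = R_f + β × MRP = 1.6% + 1.0937 × 4.0% = 5.97%

5.97%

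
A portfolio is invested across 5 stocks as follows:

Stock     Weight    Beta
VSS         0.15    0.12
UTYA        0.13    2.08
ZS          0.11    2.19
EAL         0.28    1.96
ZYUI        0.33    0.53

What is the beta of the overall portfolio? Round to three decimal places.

β_P = Σ w_i β_i = 0.15×0.12 + 0.13×2.08 + 0.11×2.19 + 0.28×1.96 + 0.33×0.53 = 1.2530

1.253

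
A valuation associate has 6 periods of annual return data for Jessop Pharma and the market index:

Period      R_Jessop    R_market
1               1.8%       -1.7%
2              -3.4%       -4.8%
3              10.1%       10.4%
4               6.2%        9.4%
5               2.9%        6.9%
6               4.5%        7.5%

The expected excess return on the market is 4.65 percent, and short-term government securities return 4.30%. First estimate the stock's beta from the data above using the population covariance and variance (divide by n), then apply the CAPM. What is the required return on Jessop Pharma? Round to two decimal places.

Mean R_i = (1.8 − 3.4 + 10.1 + 6.2 + 2.9 + 4.5) / 6 = 3.6833%
Mean R_m = (-1.7 − 4.8 + 10.4 + 9.4 + 6.9 + 7.5) / 6 = 4.6167%
Σ(R_i − R̄_i)(R_m − R̄_m) = 128.3117  ⇒  Cov = 128.3117 / 6 = 21.3853
Σ(R_m − R̄_m)² = 198.4283  ⇒  Var(R_m) = 198.4283 / 6 = 33.0714
β = Cov / Var(R_m) = 21.3853 / 33.0714 = 0.6466
E(R) = R_f + β × MRP = 4.30% + 0.6466 × 4.65% = 7.31%

7.31%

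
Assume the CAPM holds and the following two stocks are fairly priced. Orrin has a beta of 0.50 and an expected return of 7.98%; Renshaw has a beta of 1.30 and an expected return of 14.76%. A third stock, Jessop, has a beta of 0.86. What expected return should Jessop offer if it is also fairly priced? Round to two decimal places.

11.03%

MRP (SML slope) = (14.76% − 7.98%) / (1.30 − 0.50) = 6.78% / 0.80 = 8.4750%
R_f (intercept) = 7.98% − 0.50 × 8.4750% = 3.7425%
E(R_Jessop) = R_f + β × MRP = 3.7425% + 0.86 × 8.4750% = 11.03%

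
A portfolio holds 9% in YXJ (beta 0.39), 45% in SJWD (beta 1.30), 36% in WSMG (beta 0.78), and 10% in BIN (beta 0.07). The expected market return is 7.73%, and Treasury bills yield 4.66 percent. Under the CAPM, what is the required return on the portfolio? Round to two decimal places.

7.45%

β_P = Σ w_i β_i = 0.09×0.39 + 0.45×1.30 + 0.36×0.78 + 0.10×0.07 = 0.9079
MRP = 7.73% − 4.66% = 3.07%
E(R_P) = R_f + β_P × MRP = 4.66% + 0.9079 × 3.07% = 7.45%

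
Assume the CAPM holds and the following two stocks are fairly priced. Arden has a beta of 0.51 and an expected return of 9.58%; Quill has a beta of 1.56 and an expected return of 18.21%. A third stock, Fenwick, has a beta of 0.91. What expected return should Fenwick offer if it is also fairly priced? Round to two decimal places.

MRP (SML slope) = (18.21% − 9.58%) / (1.56 − 0.51) = 8.63% / 1.05 = 8.2190%
R_f (intercept) = 9.58% − 0.51 × 8.2190% = 5.3883%
E(R_Fenwick) = R_f + β × MRP = 5.3883% + 0.91 × 8.2190% = 12.87%

12.87%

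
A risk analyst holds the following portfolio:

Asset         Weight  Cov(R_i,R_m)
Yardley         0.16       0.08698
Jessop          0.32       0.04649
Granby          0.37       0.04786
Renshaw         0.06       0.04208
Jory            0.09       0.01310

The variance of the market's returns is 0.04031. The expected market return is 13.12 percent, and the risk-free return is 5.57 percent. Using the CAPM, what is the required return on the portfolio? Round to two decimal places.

β_Yardley = 0.08698 / 0.04031 = 2.1578
β_Jessop = 0.04649 / 0.04031 = 1.1533
β_Granby = 0.04786 / 0.04031 = 1.1873
β_Renshaw = 0.04208 / 0.04031 = 1.0439
β_Jory = 0.01310 / 0.04031 = 0.3250
β_P = Σ w_i β_i = 0.16×2.1578 + 0.32×1.1533 + 0.37×1.1873 + 0.06×1.0439 + 0.09×0.3250 = 1.2455
MRP = 13.12% − 5.57% = 7.55%
E(R_P) = R_f + β_P × MRP = 5.57% + 1.2455 × 7.55% = 14.97%

14.97%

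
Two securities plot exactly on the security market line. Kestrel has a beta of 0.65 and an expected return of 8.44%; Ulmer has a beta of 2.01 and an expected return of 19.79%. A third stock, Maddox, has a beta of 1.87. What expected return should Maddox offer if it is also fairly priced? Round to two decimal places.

18.62%

MRP (SML slope) = (19.79% − 8.44%) / (2.01 − 0.65) = 11.35% / 1.36 = 8.3456%
R_f (intercept) = 8.44% − 0.65 × 8.3456% = 3.0154%
E(R_Maddox) = R_f + β × MRP = 3.0154% + 1.87 × 8.3456% = 18.62%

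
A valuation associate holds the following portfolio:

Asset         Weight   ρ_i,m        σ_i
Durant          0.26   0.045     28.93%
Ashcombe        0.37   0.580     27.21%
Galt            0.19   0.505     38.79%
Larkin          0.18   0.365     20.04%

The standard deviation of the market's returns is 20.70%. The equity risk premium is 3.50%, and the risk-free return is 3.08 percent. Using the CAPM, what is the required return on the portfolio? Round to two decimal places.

4.98%

β_Durant = 0.045 × 28.93% / 20.70% = 0.0629
β_Ashcombe = 0.580 × 27.21% / 20.70% = 0.7624
β_Galt = 0.505 × 38.79% / 20.70% = 0.9463
β_Larkin = 0.365 × 20.04% / 20.70% = 0.3534
β_P = Σ w_i β_i = 0.26×0.0629 + 0.37×0.7624 + 0.19×0.9463 + 0.18×0.3534 = 0.5419
E(R_P) = R_f + β_P × MRP = 3.08% + 0.5419 × 3.50% = 4.98%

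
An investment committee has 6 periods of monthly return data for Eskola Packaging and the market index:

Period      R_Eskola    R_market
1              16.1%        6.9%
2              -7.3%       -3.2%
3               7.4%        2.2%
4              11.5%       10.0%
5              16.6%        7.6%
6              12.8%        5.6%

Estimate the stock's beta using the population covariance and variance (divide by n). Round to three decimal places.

1.686

Mean R_i = (16.1 − 7.3 + 7.4 + 11.5 + 16.6 + 12.8) / 6 = 9.5167%
Mean R_m = (6.9 − 3.2 + 2.2 + 10.0 + 7.6 + 5.6) / 6 = 4.8500%
Σ(R_i − R̄_i)(R_m − R̄_m) = 186.6350  ⇒  Cov = 186.6350 / 6 = 31.1058
Σ(R_m − R̄_m)² = 110.6750  ⇒  Var(R_m) = 110.6750 / 6 = 18.4458
β = Cov / Var(R_m) = 31.1058 / 18.4458 = 1.6863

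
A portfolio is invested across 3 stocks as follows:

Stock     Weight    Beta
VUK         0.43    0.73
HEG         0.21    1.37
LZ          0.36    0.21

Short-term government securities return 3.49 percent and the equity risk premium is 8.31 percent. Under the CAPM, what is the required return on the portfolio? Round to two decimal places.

β_P = Σ w_i β_i = 0.43×0.73 + 0.21×1.37 + 0.36×0.21 = 0.6772
E(R_P) = R_f + β_P × MRP = 3.49% + 0.6772 × 8.31% = 9.12%

9.12%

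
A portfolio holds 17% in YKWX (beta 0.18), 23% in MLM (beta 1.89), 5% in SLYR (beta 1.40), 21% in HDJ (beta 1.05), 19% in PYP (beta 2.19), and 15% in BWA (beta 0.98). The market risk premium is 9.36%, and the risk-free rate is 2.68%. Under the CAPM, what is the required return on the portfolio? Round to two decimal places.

15.02%

β_P = Σ w_i β_i = 0.17×0.18 + 0.23×1.89 + 0.05×1.40 + 0.21×1.05 + 0.19×2.19 + 0.15×0.98 = 1.3189
E(R_P) = R_f + β_P × MRP = 2.68% + 1.3189 × 9.36% = 15.02%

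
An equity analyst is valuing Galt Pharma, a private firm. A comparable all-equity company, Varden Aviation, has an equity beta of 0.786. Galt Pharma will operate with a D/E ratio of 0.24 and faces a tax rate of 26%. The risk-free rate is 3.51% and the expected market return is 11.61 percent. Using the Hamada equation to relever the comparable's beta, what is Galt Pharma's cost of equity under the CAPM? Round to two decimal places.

β_L = β_U × [1 + (1 − t)(D/E)] = 0.786 × [1 + (1 − 0.26) × 0.24]
    = 0.786 × [1 + 0.74 × 0.24] = 0.786 × 1.1776 = 0.9256
MRP = 11.61% − 3.51% = 8.10%
E(R) = R_f + β_L × MRP = 3.51% + 0.9256 × 8.10% = 11.01%

11.01%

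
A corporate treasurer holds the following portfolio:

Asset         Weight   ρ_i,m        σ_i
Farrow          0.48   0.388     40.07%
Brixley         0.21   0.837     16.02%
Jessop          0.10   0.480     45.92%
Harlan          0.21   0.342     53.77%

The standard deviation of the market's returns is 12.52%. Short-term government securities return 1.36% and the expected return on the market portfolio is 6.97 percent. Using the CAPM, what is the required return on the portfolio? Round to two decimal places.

β_Farrow = 0.388 × 40.07% / 12.52% = 1.2418
β_Brixley = 0.837 × 16.02% / 12.52% = 1.0710
β_Jessop = 0.480 × 45.92% / 12.52% = 1.7605
β_Harlan = 0.342 × 53.77% / 12.52% = 1.4688
β_P = Σ w_i β_i = 0.48×1.2418 + 0.21×1.0710 + 0.10×1.7605 + 0.21×1.4688 = 1.3055
MRP = 6.97% − 1.36% = 5.61%
E(R_P) = R_f + β_P × MRP = 1.36% + 1.3055 × 5.61% = 8.68%

8.68%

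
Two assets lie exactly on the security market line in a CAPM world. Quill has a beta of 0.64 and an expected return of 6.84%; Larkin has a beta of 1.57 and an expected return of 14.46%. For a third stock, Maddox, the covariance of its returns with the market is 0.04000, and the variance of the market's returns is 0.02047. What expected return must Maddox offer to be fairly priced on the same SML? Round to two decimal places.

17.61%

MRP = (14.46% − 6.84%) / (1.57 − 0.64) = 8.1935%
R_f = 6.84% − 0.64 × 8.1935% = 1.5962%
β_Maddox = Cov / Var(R_m) = 0.04000 / 0.02047 = 1.9541
E(R_Maddox) = R_f + β × MRP = 1.5962% + 1.9541 × 8.1935% = 17.61%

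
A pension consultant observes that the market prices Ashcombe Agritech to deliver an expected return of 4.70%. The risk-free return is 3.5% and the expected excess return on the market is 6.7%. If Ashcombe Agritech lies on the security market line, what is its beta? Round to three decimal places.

β = (E(R) − R_f) / MRP = (4.70% − 3.5%) / 6.7% = 1.20% / 6.7% = 0.179

0.179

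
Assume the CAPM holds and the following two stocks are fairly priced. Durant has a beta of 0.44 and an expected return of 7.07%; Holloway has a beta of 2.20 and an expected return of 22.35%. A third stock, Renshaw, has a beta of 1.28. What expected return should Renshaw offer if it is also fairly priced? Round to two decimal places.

MRP (SML slope) = (22.35% − 7.07%) / (2.20 − 0.44) = 15.28% / 1.76 = 8.6818%
R_f (intercept) = 7.07% − 0.44 × 8.6818% = 3.2500%
E(R_Renshaw) = R_f + β × MRP = 3.2500% + 1.28 × 8.6818% = 14.36%

14.36%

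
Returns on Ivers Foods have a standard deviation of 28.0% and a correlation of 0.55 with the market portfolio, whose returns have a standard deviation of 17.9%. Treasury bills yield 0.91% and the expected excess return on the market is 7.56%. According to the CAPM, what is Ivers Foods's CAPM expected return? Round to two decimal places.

β = ρ × σ_i / σ_m = 0.55 × 28.0% / 17.9% = 0.8603
E(R) = 0.91% + 0.8603 × 7.56% = 7.41%

7.41%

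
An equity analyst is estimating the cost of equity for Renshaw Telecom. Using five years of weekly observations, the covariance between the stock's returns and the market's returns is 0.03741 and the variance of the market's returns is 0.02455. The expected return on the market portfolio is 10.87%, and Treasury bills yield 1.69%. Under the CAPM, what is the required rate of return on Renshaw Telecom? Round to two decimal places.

15.68%

β = Cov(R_i, R_m) / Var(R_m) = 0.03741 / 0.02455 = 1.5238
MRP = 10.87% − 1.69% = 9.18%
E(R) = R_f + β × MRP = 1.69% + 1.5238 × 9.18% = 15.68%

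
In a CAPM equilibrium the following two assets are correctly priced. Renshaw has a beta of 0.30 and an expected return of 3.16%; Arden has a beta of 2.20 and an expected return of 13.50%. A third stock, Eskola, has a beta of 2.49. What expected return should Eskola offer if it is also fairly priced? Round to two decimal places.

MRP (SML slope) = (13.50% − 3.16%) / (2.20 − 0.30) = 10.34% / 1.90 = 5.4421%
R_f (intercept) = 3.16% − 0.30 × 5.4421% = 1.5274%
E(R_Eskola) = R_f + β × MRP = 1.5274% + 2.49 × 5.4421% = 15.08%

15.08%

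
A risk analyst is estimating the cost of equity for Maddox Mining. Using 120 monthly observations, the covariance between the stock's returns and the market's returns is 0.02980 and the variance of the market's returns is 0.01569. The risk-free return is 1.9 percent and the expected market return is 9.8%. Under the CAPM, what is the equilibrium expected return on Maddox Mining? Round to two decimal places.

β = Cov(R_i, R_m) / Var(R_m) = 0.02980 / 0.01569 = 1.8993
MRP = 9.8% − 1.9% = 7.90%
E(R) = R_f + β × MRP = 1.9% + 1.8993 × 7.9% = 16.90%

16.90%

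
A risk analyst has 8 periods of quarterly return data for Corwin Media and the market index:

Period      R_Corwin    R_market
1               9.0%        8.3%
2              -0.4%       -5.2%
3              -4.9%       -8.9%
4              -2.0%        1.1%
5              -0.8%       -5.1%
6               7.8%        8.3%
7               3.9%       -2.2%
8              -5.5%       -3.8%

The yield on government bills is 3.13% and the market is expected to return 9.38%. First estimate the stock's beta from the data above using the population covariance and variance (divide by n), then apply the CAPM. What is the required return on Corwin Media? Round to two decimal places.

Mean R_i = (9.0 − 0.4 − 4.9 − 2.0 − 0.8 + 7.8 + 3.9 − 5.5) / 8 = 0.8875%
Mean R_m = (8.3 − 5.2 − 8.9 + 1.1 − 5.1 + 8.3 − 2.2 − 3.8) / 8 = -0.9375%
Σ(R_i − R̄_i)(R_m − R̄_m) = 205.9863  ⇒  Cov = 205.9863 / 8 = 25.7483
Σ(R_m − R̄_m)² = 283.4988  ⇒  Var(R_m) = 283.4988 / 8 = 35.4374
β = Cov / Var(R_m) = 25.7483 / 35.4374 = 0.7266
MRP = 9.38% − 3.13% = 6.25%
E(R) = R_f + β × MRP = 3.13% + 0.7266 × 6.25% = 7.67%

7.67%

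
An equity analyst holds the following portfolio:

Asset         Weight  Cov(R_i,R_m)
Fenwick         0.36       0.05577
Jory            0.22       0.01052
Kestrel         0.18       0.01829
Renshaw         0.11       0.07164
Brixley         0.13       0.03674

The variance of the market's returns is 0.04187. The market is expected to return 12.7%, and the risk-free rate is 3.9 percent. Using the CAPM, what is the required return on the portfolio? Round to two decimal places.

11.96%

β_Fenwick = 0.05577 / 0.04187 = 1.3320
β_Jory = 0.01052 / 0.04187 = 0.2513
β_Kestrel = 0.01829 / 0.04187 = 0.4368
β_Renshaw = 0.07164 / 0.04187 = 1.7110
β_Brixley = 0.03674 / 0.04187 = 0.8775
β_P = Σ w_i β_i = 0.36×1.3320 + 0.22×0.2513 + 0.18×0.4368 + 0.11×1.7110 + 0.13×0.8775 = 0.9157
MRP = 12.7% − 3.9% = 8.80%
E(R_P) = R_f + β_P × MRP = 3.9% + 0.9157 × 8.8% = 11.96%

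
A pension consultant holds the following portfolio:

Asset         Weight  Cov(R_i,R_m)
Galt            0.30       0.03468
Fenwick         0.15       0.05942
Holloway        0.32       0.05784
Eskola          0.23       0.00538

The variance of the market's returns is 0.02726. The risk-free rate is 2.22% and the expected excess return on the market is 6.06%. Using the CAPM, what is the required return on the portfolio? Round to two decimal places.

β_Galt = 0.03468 / 0.02726 = 1.2722
β_Fenwick = 0.05942 / 0.02726 = 2.1798
β_Holloway = 0.05784 / 0.02726 = 2.1218
β_Eskola = 0.00538 / 0.02726 = 0.1974
β_P = Σ w_i β_i = 0.30×1.2722 + 0.15×2.1798 + 0.32×2.1218 + 0.23×0.1974 = 1.4330
E(R_P) = R_f + β_P × MRP = 2.22% + 1.4330 × 6.06% = 10.90%

10.90%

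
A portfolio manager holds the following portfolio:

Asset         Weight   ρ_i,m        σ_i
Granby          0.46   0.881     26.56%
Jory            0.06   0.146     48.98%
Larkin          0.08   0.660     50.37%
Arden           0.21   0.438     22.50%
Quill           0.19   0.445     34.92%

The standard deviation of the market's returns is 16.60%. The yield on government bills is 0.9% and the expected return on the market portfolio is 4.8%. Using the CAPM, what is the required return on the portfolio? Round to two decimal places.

β_Granby = 0.881 × 26.56% / 16.60% = 1.4096
β_Jory = 0.146 × 48.98% / 16.60% = 0.4308
β_Larkin = 0.660 × 50.37% / 16.60% = 2.0027
β_Arden = 0.438 × 22.50% / 16.60% = 0.5937
β_Quill = 0.445 × 34.92% / 16.60% = 0.9361
β_P = Σ w_i β_i = 0.46×1.4096 + 0.06×0.4308 + 0.08×2.0027 + 0.21×0.5937 + 0.19×0.9361 = 1.1370
MRP = 4.8% − 0.9% = 3.90%
E(R_P) = R_f + β_P × MRP = 0.9% + 1.1370 × 3.9% = 5.33%

5.33%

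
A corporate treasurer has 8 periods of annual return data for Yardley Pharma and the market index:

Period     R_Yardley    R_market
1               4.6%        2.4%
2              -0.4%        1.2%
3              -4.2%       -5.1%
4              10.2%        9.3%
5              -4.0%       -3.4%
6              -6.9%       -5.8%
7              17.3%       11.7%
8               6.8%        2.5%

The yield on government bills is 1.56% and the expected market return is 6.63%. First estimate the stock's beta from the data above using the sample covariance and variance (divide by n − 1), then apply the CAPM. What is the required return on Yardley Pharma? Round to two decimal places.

7.95%

Mean R_i = (4.6 − 0.4 − 4.2 + 10.2 − 4.0 − 6.9 + 17.3 + 6.8) / 8 = 2.9250%
Mean R_m = (2.4 + 1.2 − 5.1 + 9.3 − 3.4 − 5.8 + 11.7 + 2.5) / 8 = 1.6000%
Σ(R_i − R̄_i)(R_m − R̄_m) = 362.4300  ⇒  Cov = 362.4300 / 7 = 51.7757
Σ(R_m − R̄_m)² = 287.5600  ⇒  Var(R_m) = 287.5600 / 7 = 41.0800
β = Cov / Var(R_m) = 51.7757 / 41.0800 = 1.2604
MRP = 6.63% − 1.56% = 5.07%
E(R) = R_f + β × MRP = 1.56% + 1.2604 × 5.07% = 7.95%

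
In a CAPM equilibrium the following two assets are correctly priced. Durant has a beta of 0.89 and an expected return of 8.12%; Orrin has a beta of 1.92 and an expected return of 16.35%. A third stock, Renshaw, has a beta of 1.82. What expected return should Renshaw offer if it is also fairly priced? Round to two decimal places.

15.55%

MRP (SML slope) = (16.35% − 8.12%) / (1.92 − 0.89) = 8.23% / 1.03 = 7.9903%
R_f (intercept) = 8.12% − 0.89 × 7.9903% = 1.0086%
E(R_Renshaw) = R_f + β × MRP = 1.0086% + 1.82 × 7.9903% = 15.55%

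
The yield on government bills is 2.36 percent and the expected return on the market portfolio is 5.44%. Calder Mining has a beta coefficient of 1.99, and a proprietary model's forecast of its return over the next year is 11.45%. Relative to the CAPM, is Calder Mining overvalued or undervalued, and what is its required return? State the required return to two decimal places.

MRP = 5.44% − 2.36% = 3.08%
Required return = R_f + β·MRP = 2.36% + 1.99 × 3.08% = 8.49%
Forecast 11.45% > required 8.49% → the stock plots above the SML → undervalued.

Undervalued; required return 8.49%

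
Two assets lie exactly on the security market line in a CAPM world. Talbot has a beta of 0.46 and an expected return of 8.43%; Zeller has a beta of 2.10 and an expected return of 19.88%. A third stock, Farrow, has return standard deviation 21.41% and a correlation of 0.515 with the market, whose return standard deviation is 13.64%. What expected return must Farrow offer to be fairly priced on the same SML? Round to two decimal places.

MRP = (19.88% − 8.43%) / (2.10 − 0.46) = 6.9817%
R_f = 8.43% − 0.46 × 6.9817% = 5.2184%
β_Farrow = ρ·σ_i/σ_m = 0.515 × 21.41 / 13.64 = 0.8084
E(R_Farrow) = R_f + β × MRP = 5.2184% + 0.8084 × 6.9817% = 10.86%

10.86%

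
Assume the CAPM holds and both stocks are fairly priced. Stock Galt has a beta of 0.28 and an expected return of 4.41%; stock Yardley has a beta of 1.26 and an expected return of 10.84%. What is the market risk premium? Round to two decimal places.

Both satisfy E(R) = R_f + β·MRP, so the slope of the SML is
MRP = (10.84% − 4.41%) / (1.26 − 0.28) = 6.43% / 0.98 = 6.5612%

6.56%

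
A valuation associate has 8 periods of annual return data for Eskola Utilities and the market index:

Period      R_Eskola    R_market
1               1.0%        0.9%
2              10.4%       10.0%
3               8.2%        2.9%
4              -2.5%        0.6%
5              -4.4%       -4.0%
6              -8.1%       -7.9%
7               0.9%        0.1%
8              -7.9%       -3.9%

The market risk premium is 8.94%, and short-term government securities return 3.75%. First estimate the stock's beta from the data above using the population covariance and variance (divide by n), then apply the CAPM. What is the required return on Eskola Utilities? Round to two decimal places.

14.29%

Mean R_i = (1.0 + 10.4 + 8.2 − 2.5 − 4.4 − 8.1 + 0.9 − 7.9) / 8 = -0.3000%
Mean R_m = (0.9 + 10.0 + 2.9 + 0.6 − 4.0 − 7.9 + 0.1 − 3.9) / 8 = -0.1625%
Σ(R_i − R̄_i)(R_m − R̄_m) = 239.2800  ⇒  Cov = 239.2800 / 8 = 29.9100
Σ(R_m − R̄_m)² = 202.9988  ⇒  Var(R_m) = 202.9988 / 8 = 25.3749
β = Cov / Var(R_m) = 29.9100 / 25.3749 = 1.1787
E(R) = R_f + β × MRP = 3.75% + 1.1787 × 8.94% = 14.29%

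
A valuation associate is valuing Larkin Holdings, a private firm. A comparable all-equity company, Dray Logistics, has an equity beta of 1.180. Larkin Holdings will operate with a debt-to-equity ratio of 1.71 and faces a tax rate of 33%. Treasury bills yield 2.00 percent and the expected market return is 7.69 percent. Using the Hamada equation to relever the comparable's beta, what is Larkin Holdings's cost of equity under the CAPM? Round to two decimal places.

16.41%

β_L = β_U × [1 + (1 − t)(D/E)] = 1.180 × [1 + (1 − 0.33) × 1.71]
    = 1.180 × [1 + 0.67 × 1.71] = 1.180 × 2.1457 = 2.5319
MRP = 7.69% − 2.00% = 5.69%
E(R) = R_f + β_L × MRP = 2.00% + 2.5319 × 5.69% = 16.41%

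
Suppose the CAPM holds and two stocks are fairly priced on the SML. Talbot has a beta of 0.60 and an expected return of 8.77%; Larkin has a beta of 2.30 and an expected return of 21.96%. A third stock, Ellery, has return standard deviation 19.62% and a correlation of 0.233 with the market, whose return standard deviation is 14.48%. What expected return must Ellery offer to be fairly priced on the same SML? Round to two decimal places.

6.56%

MRP = (21.96% − 8.77%) / (2.30 − 0.60) = 7.7588%
R_f = 8.77% − 0.60 × 7.7588% = 4.1147%
β_Ellery = ρ·σ_i/σ_m = 0.233 × 19.62 / 14.48 = 0.3157
E(R_Ellery) = R_f + β × MRP = 4.1147% + 0.3157 × 7.7588% = 6.56%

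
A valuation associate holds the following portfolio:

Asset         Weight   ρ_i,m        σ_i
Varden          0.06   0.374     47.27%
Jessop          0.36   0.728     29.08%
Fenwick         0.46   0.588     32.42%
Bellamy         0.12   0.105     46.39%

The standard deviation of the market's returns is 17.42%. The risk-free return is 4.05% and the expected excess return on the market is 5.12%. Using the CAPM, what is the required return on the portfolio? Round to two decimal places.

β_Varden = 0.374 × 47.27% / 17.42% = 1.0149
β_Jessop = 0.728 × 29.08% / 17.42% = 1.2153
β_Fenwick = 0.588 × 32.42% / 17.42% = 1.0943
β_Bellamy = 0.105 × 46.39% / 17.42% = 0.2796
β_P = Σ w_i β_i = 0.06×1.0149 + 0.36×1.2153 + 0.46×1.0943 + 0.12×0.2796 = 1.0353
E(R_P) = R_f + β_P × MRP = 4.05% + 1.0353 × 5.12% = 9.35%

9.35%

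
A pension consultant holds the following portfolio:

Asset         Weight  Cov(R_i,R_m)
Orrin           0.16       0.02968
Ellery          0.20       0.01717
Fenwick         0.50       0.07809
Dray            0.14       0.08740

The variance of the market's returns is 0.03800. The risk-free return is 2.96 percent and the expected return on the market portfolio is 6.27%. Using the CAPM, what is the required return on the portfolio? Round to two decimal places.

8.14%

β_Orrin = 0.02968 / 0.03800 = 0.7811
β_Ellery = 0.01717 / 0.03800 = 0.4518
β_Fenwick = 0.07809 / 0.03800 = 2.0550
β_Dray = 0.08740 / 0.03800 = 2.3000
β_P = Σ w_i β_i = 0.16×0.7811 + 0.20×0.4518 + 0.50×2.0550 + 0.14×2.3000 = 1.5648
MRP = 6.27% − 2.96% = 3.31%
E(R_P) = R_f + β_P × MRP = 2.96% + 1.5648 × 3.31% = 8.14%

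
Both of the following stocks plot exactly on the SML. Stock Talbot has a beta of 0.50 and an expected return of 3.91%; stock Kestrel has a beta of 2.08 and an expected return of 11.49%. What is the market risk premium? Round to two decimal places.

Both satisfy E(R) = R_f + β·MRP, so the slope of the SML is
MRP = (11.49% − 3.91%) / (2.08 − 0.50) = 7.58% / 1.58 = 4.7975%

4.80%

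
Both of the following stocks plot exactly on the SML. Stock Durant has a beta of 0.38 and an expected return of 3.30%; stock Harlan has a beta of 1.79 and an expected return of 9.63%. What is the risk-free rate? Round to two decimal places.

1.59%

Both satisfy E(R) = R_f + β·MRP, so the slope of the SML is
MRP = (9.63% − 3.30%) / (1.79 − 0.38) = 6.33% / 1.41 = 4.4894%
R_f = E(R_Durant) − β_Durant·MRP = 3.30% − 0.38 × 4.4894% = 1.5940%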